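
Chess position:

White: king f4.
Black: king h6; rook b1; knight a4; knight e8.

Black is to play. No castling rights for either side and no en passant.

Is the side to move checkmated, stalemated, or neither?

Black to move; black king on h6.
In check: no.
Legal moves for Black include: Ng7, Nc7, Nf6, Nd6, Kh7, Kg7, Kg6, Kh5, Nb6, Nc5, Nc3, Nb2, Rb8, Rb7, Rb6, Rb5, Rb4+, Rb3, ... (list truncated; more exist).
Black has legal moves and is not in check → neither.

neither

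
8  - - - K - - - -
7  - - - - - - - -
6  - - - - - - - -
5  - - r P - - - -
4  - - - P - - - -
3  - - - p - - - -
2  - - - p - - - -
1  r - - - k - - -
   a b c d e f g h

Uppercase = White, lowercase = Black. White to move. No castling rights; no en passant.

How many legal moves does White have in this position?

5

White to move; king on d8.
In check: no.
Legal moves: Ke8, Ke7, Kd7, dxc5, d6.
Count: 5.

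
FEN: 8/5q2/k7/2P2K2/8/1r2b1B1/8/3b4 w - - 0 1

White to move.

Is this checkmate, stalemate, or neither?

neither

White to move; white king on f5.
In check: yes, from the black queen on f7.
King squares — e4: available; f4: attacked by Be3; g4: attacked by Bd1; e5: available; g5: attacked by Be3; e6: attacked by Qf7; f6: attacked by Qf7; g6: attacked by Qf7.
Legal moves for White: Ke5, Ke4.
White is in check but has 2 legal moves → neither.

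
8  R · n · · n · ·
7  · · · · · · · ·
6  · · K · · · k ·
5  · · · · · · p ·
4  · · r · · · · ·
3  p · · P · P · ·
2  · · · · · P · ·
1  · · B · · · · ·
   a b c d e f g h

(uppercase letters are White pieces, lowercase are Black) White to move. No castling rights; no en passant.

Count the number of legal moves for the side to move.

4

White to move; king on c6.
In check: yes, from the black rook on c4.
Legal moves: Kb7, Kd5, Kb5, dxc4.
Count: 4.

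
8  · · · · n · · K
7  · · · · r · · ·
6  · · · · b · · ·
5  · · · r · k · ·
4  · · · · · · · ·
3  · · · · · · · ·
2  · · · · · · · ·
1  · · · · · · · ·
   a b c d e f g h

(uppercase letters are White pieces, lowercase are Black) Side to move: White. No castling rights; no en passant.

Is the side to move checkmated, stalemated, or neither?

stalemate

White to move; white king on h8.
In check: no.
King squares — g7: attacked by Re7; h7: attacked by Re7; g8: attacked by Be6.
Legal moves for White: none.
Not in check and no legal moves → stalemate.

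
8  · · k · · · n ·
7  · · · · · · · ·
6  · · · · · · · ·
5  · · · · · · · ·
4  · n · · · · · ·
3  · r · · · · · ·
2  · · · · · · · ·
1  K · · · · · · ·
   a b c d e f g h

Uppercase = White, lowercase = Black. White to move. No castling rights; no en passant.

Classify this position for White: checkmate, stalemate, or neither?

White to move; white king on a1.
In check: no.
King squares — b1: attacked by Rb3; a2: attacked by Nb4; b2: attacked by Rb3.
Legal moves for White: none.
Not in check and no legal moves → stalemate.

stalemate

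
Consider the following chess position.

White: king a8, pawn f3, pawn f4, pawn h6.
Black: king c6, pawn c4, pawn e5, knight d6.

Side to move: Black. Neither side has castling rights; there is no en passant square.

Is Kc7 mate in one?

no

After Kc7: white king on a8; in check: no.
White is not in check, so this cannot be checkmate.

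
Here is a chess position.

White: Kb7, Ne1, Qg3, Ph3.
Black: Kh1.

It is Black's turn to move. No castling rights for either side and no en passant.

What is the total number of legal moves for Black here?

0

Black to move; king on h1.
In check: no.
Legal moves: none.
Count: 0.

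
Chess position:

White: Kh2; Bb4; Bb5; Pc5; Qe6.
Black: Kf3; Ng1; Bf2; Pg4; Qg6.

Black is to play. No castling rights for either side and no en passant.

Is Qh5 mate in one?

yes

After Qh5: white king on h2; in check: yes, from the black queen on h5.
King squares — g1: attacked by Bf2; h1: attacked by Qh5; g2: attacked by Kf3; g3: attacked by Bf2; h3: attacked by Ng1.
White has no legal moves → checkmate.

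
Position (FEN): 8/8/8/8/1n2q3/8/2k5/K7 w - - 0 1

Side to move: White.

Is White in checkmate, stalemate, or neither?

stalemate

White to move; white king on a1.
In check: no.
King squares — b1: attacked by Kc2; a2: attacked by Nb4; b2: attacked by Kc2.
Legal moves for White: none.
Not in check and no legal moves → stalemate.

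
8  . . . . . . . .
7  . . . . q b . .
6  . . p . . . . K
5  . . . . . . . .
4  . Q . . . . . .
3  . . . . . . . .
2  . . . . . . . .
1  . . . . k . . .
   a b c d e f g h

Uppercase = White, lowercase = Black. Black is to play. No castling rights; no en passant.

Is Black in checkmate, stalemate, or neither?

Black to move; black king on e1.
In check: yes, from the white queen on b4.
King squares — d1: available; f1: available; d2: attacked by Qb4; e2: available; f2: available.
Legal moves for Black: Kf2, Ke2, Kf1, Kd1, Qxb4.
Black is in check but has 5 legal moves → neither.

neither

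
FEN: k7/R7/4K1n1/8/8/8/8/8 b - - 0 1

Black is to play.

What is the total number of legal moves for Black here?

Black to move; king on a8.
In check: yes, from the white rook on a7.
Legal moves: Kb8, Kxa7.
Count: 2.

2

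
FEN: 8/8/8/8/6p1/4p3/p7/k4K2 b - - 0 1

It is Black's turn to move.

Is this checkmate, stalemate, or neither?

Black to move; black king on a1.
In check: no.
Legal moves for Black: Kb2, Kb1, g3, e2+.
Black has 4 legal moves and is not in check → neither.

neither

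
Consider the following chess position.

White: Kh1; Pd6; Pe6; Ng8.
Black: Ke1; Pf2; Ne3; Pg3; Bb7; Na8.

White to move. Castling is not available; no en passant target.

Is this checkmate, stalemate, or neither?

checkmate

White to move; white king on h1.
In check: yes, from the black bishop on b7.
King squares — g1: attacked by Pf2; g2: attacked by Ne3; h2: attacked by Pg3.
Legal moves for White: none.
In check with no legal moves → checkmate.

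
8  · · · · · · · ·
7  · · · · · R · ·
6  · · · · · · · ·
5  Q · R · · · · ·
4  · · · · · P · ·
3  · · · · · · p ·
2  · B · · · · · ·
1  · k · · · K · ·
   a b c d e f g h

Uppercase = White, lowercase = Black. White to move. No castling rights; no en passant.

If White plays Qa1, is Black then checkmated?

yes

After Qa1: black king on b1; in check: yes, from the white queen on a1.
King squares — a1: attacked by Bb2; c1: attacked by Qa1; a2: attacked by Qa1; b2: attacked by Qa1; c2: attacked by Rc5.
Black has no legal moves → checkmate.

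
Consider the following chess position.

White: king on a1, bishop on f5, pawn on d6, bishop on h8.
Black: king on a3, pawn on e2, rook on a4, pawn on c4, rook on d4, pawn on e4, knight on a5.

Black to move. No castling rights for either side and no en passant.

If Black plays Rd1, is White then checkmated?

After Rd1: white king on a1; in check: yes, from the black rook on d1.
King squares — b1: attacked by Rd1; a2: attacked by Ka3; b2: attacked by Ka3.
White has no legal moves → checkmate.

yes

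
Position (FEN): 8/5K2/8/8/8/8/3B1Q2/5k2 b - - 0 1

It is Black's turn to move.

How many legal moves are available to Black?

Black to move; king on f1.
In check: yes, from the white queen on f2.
Legal moves: Kxf2.
Count: 1.

1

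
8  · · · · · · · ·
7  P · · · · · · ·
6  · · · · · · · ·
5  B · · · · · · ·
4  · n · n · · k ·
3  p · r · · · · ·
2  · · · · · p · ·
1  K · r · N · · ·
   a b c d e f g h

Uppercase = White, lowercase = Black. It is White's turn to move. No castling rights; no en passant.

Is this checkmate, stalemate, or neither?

White to move; white king on a1.
In check: yes, from the black rook on c1.
King squares — b1: attacked by Rc1; a2: attacked by Nb4; b2: attacked by Pa3.
Legal moves for White: none.
In check with no legal moves → checkmate.

checkmate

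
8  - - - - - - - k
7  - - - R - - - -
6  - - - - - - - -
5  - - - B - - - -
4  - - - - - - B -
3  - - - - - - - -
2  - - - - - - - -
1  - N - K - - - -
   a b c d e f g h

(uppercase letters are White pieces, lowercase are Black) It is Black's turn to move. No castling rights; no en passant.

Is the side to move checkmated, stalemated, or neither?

stalemate

Black to move; black king on h8.
In check: no.
King squares — g7: attacked by Rd7; h7: attacked by Rd7; g8: attacked by Bd5.
Legal moves for Black: none.
Not in check and no legal moves → stalemate.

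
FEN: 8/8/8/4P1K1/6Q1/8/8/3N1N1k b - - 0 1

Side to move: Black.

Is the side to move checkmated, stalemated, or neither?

Black to move; black king on h1.
In check: no.
King squares — g1: attacked by Qg4; g2: attacked by Qg4; h2: attacked by Nf1.
Legal moves for Black: none.
Not in check and no legal moves → stalemate.

stalemate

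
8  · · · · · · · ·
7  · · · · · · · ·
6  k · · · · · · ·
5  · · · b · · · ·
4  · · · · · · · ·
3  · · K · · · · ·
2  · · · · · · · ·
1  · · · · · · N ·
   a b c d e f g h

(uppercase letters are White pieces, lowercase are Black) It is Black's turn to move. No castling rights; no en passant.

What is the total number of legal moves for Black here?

18

Black to move; king on a6.
In check: no.
Legal moves: Kb7, Ka7, Kb6, Kb5, Ka5, Bg8, Ba8, Bf7, Bb7, Be6, Bc6, Be4, Bc4, Bf3, Bb3, Bg2, Ba2, Bh1.
Count: 18.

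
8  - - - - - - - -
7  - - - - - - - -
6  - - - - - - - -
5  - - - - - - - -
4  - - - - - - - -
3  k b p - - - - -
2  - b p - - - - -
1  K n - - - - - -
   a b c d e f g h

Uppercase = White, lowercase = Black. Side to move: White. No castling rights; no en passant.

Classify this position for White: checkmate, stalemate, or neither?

checkmate

White to move; white king on a1.
In check: yes, from the black bishop on b2.
King squares — b1: attacked by Pc2; a2: attacked by Ka3; b2: attacked by Ka3.
Legal moves for White: none.
In check with no legal moves → checkmate.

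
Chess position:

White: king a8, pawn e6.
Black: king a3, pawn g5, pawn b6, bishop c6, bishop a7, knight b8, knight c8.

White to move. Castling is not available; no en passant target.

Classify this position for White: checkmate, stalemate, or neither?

White to move; white king on a8.
In check: yes, from the black bishop on c6.
King squares — a7: attacked by Nc8; b7: attacked by Bc6; b8: attacked by Ba7.
Legal moves for White: none.
In check with no legal moves → checkmate.

checkmate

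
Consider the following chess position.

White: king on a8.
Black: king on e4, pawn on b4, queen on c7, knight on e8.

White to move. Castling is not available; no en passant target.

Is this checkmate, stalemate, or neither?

stalemate

White to move; white king on a8.
In check: no.
King squares — a7: attacked by Qc7; b7: attacked by Qc7; b8: attacked by Qc7.
Legal moves for White: none.
Not in check and no legal moves → stalemate.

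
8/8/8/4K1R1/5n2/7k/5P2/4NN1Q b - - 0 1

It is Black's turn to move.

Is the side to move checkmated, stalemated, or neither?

checkmate

Black to move; black king on h3.
In check: yes, from the white queen on h1.
King squares — g2: attacked by Ne1; h2: attacked by Nf1; g3: attacked by Nf1; g4: attacked by Rg5; h4: attacked by Qh1.
Legal moves for Black: none.
In check with no legal moves → checkmate.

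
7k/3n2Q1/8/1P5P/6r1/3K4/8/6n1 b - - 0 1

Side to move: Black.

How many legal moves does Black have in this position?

2

Black to move; king on h8.
In check: yes, from the white queen on g7.
Legal moves: Kxg7, Rxg7.
Count: 2.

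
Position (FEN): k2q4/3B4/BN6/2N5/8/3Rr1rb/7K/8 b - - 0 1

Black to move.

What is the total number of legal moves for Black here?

3

Black to move; king on a8.
In check: yes, from the white knight on b6.
Legal moves: Kb8, Ka7, Qxb6.
Count: 3.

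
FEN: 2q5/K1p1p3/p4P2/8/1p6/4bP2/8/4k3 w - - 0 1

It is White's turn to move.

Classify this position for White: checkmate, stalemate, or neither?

checkmate

White to move; white king on a7.
In check: yes, from the black bishop on e3.
King squares — a6: attacked by Qc8; b6: attacked by Be3; b7: attacked by Qc8; a8: attacked by Qc8; b8: attacked by Qc8.
Legal moves for White: none.
In check with no legal moves → checkmate.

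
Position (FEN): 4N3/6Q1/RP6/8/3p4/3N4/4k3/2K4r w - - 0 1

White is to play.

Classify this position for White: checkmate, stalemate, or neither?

White to move; white king on c1.
In check: yes, from the black rook on h1.
Legal moves for White: Kc2, Kb2, Qg1, Ne1.
White is in check but has 4 legal moves → neither.

neither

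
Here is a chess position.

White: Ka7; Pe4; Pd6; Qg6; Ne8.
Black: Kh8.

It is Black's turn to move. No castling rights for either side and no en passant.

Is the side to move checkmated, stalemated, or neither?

Black to move; black king on h8.
In check: no.
King squares — g7: attacked by Qg6; h7: attacked by Qg6; g8: attacked by Qg6.
Legal moves for Black: none.
Not in check and no legal moves → stalemate.

stalemate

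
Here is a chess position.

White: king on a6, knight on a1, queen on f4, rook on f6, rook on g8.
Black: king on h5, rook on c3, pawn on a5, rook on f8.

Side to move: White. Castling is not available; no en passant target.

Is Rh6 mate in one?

After Rh6: black king on h5; in check: yes, from the white rook on h6.
King squares — g4: attacked by Qf4; h4: attacked by Qf4; g5: attacked by Qf4; g6: attacked by Rh6; h6: attacked by Qf4.
Black has no legal moves → checkmate.

yes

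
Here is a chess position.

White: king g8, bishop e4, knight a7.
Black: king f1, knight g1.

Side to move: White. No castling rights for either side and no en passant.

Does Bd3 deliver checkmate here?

no

After Bd3: black king on f1; in check: yes, from the white bishop on d3.
Black has 4 legal replies: Kg2, Kf2, Ke1, Ne2.
In check but a legal move exists → not checkmate.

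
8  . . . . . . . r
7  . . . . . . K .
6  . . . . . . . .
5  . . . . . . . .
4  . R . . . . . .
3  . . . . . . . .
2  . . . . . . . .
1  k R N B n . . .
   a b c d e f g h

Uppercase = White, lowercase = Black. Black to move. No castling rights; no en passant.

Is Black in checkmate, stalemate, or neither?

checkmate

Black to move; black king on a1.
In check: yes, from the white rook on b1.
King squares — b1: attacked by Rb4; a2: attacked by Nc1; b2: attacked by Rb1.
Legal moves for Black: none.
In check with no legal moves → checkmate.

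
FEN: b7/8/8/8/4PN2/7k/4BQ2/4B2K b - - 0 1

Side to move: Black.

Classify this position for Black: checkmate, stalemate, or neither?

Black to move; black king on h3.
In check: yes, from the white knight on f4.
King squares — g2: attacked by Kh1; h2: attacked by Kh1; g3: attacked by Qf2; g4: attacked by Be2; h4: attacked by Qf2.
Legal moves for Black: none.
In check with no legal moves → checkmate.

checkmate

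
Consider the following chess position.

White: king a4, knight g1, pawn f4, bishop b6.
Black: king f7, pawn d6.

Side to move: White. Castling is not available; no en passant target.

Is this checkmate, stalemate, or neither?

White to move; white king on a4.
In check: no.
Legal moves for White: Bd8, Bc7, Ba7, Bc5, Ba5, Bd4, Be3, Bf2, Kb5, Ka5, Kb4, Kb3, Ka3, Nh3, Nf3, Ne2, f5.
White has 17 legal moves and is not in check → neither.

neither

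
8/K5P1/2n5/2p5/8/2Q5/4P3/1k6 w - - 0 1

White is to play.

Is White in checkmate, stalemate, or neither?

neither

White to move; white king on a7.
In check: yes, from the black knight on c6.
Legal moves for White: Ka8, Kb7, Kb6, Ka6.
White is in check but has 4 legal moves → neither.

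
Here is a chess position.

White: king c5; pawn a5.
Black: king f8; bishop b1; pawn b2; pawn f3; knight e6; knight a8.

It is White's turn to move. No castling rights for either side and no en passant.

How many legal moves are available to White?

6

White to move; king on c5.
In check: yes, from the black knight on e6.
Legal moves: Kd6, Kc6, Kd5, Kb5, Kc4, Kb4.
Count: 6.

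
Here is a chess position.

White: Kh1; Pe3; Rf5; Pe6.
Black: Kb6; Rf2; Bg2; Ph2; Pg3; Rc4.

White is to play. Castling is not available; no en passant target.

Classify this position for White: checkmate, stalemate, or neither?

checkmate

White to move; white king on h1.
In check: yes, from the black bishop on g2.
King squares — g1: attacked by Ph2; g2: attacked by Rf2; h2: attacked by Pg3.
Legal moves for White: none.
In check with no legal moves → checkmate.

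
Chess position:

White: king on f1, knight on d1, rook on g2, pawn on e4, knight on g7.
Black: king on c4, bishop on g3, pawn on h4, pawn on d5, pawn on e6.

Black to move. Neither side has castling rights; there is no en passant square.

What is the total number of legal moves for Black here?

Black to move; king on c4.
In check: no.
Legal moves: Kc5, Kb5, Kd4, Kb4, Kd3, Kb3, Bb8, Bc7, Bd6, Be5, Bf4, Bh2, Bf2, Be1, dxe4, e5, d4, h3.
Count: 18.

18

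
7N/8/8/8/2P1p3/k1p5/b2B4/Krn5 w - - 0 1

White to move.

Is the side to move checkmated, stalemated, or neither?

White to move; white king on a1.
In check: yes, from the black rook on b1.
King squares — b1: attacked by Ba2; a2: attacked by Nc1; b2: attacked by Rb1.
Legal moves for White: none.
In check with no legal moves → checkmate.

checkmate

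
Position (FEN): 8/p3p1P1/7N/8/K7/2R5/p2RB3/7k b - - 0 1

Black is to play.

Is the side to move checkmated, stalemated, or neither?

neither

Black to move; black king on h1.
In check: no.
Legal moves for Black: Kh2, Kg2, Kg1, e6, a6, a1=Q+, a1=R+, a1=B, a1=N, e5, a5.
Black has 11 legal moves and is not in check → neither.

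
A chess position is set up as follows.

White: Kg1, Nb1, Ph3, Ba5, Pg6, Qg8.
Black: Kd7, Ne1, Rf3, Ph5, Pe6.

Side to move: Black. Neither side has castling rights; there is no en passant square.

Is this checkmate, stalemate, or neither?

Black to move; black king on d7.
In check: no.
Legal moves for Black include: Ke7, Kd6, Kc6, Rf8, Rf7, Rf6, Rf5, Rf4, Rxh3, Rg3+, Re3, Rd3, Rc3, Rb3, Ra3, Rf2, Rf1+, Nd3, ... (list truncated; more exist).
Black has legal moves and is not in check → neither.

neither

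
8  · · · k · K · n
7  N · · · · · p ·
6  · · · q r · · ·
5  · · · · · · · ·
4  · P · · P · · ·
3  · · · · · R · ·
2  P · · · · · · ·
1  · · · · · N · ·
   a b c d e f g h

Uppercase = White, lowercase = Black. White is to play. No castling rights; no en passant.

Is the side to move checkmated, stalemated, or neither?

neither

White to move; white king on f8.
In check: yes, from the black queen on d6.
Legal moves for White: Kg8, Kxg7.
White is in check but has 2 legal moves → neither.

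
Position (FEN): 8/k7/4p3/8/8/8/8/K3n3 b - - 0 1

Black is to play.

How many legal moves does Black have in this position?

Black to move; king on a7.
In check: no.
Legal moves: Kb8, Ka8, Kb7, Kb6, Ka6, Nf3, Nd3, Ng2, Nc2+, e5.
Count: 10.

10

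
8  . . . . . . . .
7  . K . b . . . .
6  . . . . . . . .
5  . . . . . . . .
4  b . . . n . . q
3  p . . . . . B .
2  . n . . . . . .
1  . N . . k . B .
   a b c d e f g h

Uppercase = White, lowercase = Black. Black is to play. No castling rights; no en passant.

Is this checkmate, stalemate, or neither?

Black to move; black king on e1.
In check: yes, from the white bishop on g3.
Legal moves for Black: Ke2, Kf1, Kd1, Qxg3, Nxg3, Nf2.
Black is in check but has 6 legal moves → neither.

neither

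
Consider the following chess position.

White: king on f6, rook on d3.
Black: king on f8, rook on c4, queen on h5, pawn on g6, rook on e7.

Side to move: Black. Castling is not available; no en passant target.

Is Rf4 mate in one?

yes

After Rf4: white king on f6; in check: yes, from the black rook on f4.
King squares — e5: attacked by Qh5; f5: attacked by Rf4; g5: attacked by Qh5; e6: attacked by Re7; g6: attacked by Qh5; e7: attacked by Kf8; f7: attacked by Rf4; g7: attacked by Re7.
White has no legal moves → checkmate.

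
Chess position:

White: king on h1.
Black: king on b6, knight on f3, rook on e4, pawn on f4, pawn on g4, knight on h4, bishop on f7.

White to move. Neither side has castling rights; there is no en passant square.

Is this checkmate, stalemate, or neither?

White to move; white king on h1.
In check: no.
King squares — g1: attacked by Nf3; g2: attacked by Nh4; h2: attacked by Nf3.
Legal moves for White: none.
Not in check and no legal moves → stalemate.

stalemate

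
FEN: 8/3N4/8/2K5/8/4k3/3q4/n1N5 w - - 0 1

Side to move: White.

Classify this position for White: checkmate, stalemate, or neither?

White to move; white king on c5.
In check: no.
Legal moves for White: Nf8, Nb8, Nf6, Nb6, Ne5, Kc6, Kb6, Kb5, Kc4, Nd3, Nb3, Ne2, Na2.
White has 13 legal moves and is not in check → neither.

neither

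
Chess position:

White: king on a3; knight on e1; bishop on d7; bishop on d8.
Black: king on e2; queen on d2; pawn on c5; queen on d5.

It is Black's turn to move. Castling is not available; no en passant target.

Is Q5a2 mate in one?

yes

After Q5a2: white king on a3; in check: yes, from the black queen on a2.
King squares — a2: attacked by Qd2; b2: attacked by Qa2; b3: attacked by Qa2; a4: attacked by Qa2; b4: attacked by Qd2.
White has no legal moves → checkmate.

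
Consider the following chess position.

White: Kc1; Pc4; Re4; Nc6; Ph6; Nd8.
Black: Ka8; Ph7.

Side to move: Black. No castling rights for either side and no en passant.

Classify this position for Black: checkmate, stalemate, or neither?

stalemate

Black to move; black king on a8.
In check: no.
King squares — a7: attacked by Nc6; b7: attacked by Nd8; b8: attacked by Nc6.
Legal moves for Black: none.
Not in check and no legal moves → stalemate.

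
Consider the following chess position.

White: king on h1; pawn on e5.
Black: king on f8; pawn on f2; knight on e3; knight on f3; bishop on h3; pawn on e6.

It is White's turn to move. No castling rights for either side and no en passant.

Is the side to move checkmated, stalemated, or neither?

White to move; white king on h1.
In check: no.
King squares — g1: attacked by Pf2; g2: attacked by Ne3; h2: attacked by Nf3.
Legal moves for White: none.
Not in check and no legal moves → stalemate.

stalemate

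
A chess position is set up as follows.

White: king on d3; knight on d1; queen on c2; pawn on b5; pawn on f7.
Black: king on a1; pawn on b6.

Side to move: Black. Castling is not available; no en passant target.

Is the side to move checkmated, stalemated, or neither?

Black to move; black king on a1.
In check: no.
King squares — b1: attacked by Qc2; a2: attacked by Qc2; b2: attacked by Nd1.
Legal moves for Black: none.
Not in check and no legal moves → stalemate.

stalemate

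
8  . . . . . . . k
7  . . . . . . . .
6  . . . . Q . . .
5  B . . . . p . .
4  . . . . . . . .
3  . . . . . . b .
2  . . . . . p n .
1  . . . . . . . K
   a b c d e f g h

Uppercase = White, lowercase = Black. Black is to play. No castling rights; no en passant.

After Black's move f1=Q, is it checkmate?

yes

After f1=Q: white king on h1; in check: yes, from the black queen on f1.
King squares — g1: attacked by Qf1; g2: attacked by Qf1; h2: attacked by Bg3.
White has no legal moves → checkmate.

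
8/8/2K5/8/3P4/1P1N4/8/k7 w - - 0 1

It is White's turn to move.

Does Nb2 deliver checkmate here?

After Nb2: black king on a1; in check: no.
Black is not in check, so this cannot be checkmate.

no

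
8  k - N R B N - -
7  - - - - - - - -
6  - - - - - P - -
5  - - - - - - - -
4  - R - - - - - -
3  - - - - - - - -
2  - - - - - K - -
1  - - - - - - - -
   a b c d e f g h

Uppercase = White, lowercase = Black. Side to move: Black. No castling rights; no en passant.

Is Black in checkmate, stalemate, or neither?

stalemate

Black to move; black king on a8.
In check: no.
King squares — a7: attacked by Nc8; b7: attacked by Rb4; b8: attacked by Rb4.
Legal moves for Black: none.
Not in check and no legal moves → stalemate.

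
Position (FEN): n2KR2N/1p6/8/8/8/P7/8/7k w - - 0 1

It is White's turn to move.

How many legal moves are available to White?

White to move; king on d8.
In check: no.
Legal moves: Nf7, Ng6, Rg8, Rf8, Re7, Re6, Re5, Re4, Re3, Re2, Re1+, Kc8, Ke7, Kd7, a4.
Count: 15.

15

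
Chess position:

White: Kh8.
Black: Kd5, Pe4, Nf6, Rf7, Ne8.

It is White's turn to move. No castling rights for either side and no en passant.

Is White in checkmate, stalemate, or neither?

stalemate

White to move; white king on h8.
In check: no.
King squares — g7: attacked by Rf7; h7: attacked by Nf6; g8: attacked by Nf6.
Legal moves for White: none.
Not in check and no legal moves → stalemate.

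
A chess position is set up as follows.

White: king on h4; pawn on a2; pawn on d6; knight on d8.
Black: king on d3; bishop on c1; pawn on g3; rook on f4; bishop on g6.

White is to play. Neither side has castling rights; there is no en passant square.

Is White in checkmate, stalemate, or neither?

White to move; white king on h4.
In check: yes, from the black rook on f4.
Legal moves for White: Kg5, Kh3, Kxg3.
White is in check but has 3 legal moves → neither.

neither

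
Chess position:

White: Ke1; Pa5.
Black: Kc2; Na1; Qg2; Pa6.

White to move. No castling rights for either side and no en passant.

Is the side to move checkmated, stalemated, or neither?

White to move; white king on e1.
In check: no.
King squares — d1: attacked by Kc2; f1: attacked by Qg2; d2: attacked by Kc2; e2: attacked by Qg2; f2: attacked by Qg2.
Legal moves for White: none.
Not in check and no legal moves → stalemate.

stalemate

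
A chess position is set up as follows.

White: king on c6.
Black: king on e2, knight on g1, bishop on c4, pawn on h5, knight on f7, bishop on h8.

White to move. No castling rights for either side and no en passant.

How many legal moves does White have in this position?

White to move; king on c6.
In check: no.
Legal moves: Kd7, Kc7, Kb7, Kb6, Kc5.
Count: 5.

5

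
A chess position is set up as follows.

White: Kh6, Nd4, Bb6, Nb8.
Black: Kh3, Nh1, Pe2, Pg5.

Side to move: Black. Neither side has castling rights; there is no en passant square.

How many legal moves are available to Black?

Black to move; king on h3.
In check: no.
Legal moves: Kh4, Kg4, Kg3, Kh2, Kg2, Ng3, Nf2, g4, e1=Q, e1=R, e1=B, e1=N.
Count: 12.

12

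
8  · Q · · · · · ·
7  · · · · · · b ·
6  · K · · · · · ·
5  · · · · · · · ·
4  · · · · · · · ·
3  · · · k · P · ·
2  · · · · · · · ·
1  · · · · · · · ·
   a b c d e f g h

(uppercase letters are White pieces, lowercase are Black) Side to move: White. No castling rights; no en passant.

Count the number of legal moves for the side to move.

24

White to move; king on b6.
In check: no.
Legal moves: Qh8, Qg8, Qf8, Qe8, Qd8+, Qc8, Qa8, Qc7, Qb7, Qa7, Qd6+, Qe5, Qf4, Qg3, Qh2, Kc7, Kb7, Ka7, Kc6, Ka6, Kc5, Kb5, Ka5, f4.
Count: 24.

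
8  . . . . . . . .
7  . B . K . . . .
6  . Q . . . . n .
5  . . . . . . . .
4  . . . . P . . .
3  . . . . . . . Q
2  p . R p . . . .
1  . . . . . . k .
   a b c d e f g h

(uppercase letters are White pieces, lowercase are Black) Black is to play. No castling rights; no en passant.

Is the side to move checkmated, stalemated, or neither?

checkmate

Black to move; black king on g1.
In check: yes, from the white queen on b6.
King squares — f1: attacked by Qh3; h1: attacked by Qh3; f2: attacked by Qb6; g2: attacked by Qh3; h2: attacked by Qh3.
Legal moves for Black: none.
In check with no legal moves → checkmate.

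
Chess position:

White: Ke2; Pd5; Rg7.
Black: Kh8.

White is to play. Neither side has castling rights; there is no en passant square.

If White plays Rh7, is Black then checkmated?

no

After Rh7: black king on h8; in check: yes, from the white rook on h7.
Black has 2 legal replies: Kg8, Kxh7.
In check but a legal move exists → not checkmate.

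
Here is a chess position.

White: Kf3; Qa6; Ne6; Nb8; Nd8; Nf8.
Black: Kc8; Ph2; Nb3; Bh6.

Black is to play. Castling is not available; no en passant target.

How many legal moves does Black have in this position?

1

Black to move; king on c8.
In check: yes, from the white queen on a6.
Legal moves: Kxb8.
Count: 1.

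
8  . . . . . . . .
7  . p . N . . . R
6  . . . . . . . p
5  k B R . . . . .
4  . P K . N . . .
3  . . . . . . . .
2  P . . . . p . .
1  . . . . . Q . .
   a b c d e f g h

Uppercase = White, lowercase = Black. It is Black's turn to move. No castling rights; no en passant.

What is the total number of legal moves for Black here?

Black to move; king on a5.
In check: yes, from the white pawn on b4.
Legal moves: none.
Count: 0.

0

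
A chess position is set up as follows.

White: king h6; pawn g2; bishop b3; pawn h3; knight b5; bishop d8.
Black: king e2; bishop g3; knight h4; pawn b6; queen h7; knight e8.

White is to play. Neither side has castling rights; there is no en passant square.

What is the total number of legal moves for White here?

2

White to move; king on h6.
In check: yes, from the black queen on h7.
Legal moves: Kxh7, Kg5.
Count: 2.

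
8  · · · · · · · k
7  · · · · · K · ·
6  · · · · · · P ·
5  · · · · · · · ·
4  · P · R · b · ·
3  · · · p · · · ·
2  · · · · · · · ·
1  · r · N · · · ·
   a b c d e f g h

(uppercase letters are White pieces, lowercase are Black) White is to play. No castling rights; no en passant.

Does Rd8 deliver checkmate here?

After Rd8: black king on h8; in check: yes, from the white rook on d8.
King squares — g7: attacked by Kf7; h7: attacked by Pg6; g8: attacked by Kf7.
Black has no legal moves → checkmate.

yes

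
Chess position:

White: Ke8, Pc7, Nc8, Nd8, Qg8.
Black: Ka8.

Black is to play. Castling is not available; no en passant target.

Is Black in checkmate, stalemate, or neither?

stalemate

Black to move; black king on a8.
In check: no.
King squares — a7: attacked by Nc8; b7: attacked by Nd8; b8: attacked by Pc7.
Legal moves for Black: none.
Not in check and no legal moves → stalemate.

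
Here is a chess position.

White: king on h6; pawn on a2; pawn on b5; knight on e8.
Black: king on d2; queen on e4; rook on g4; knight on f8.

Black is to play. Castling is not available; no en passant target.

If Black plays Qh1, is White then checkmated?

After Qh1: white king on h6; in check: yes, from the black queen on h1.
King squares — g5: attacked by Rg4; h5: attacked by Qh1; g6: attacked by Rg4; g7: attacked by Rg4; h7: attacked by Qh1.
White has no legal moves → checkmate.

yes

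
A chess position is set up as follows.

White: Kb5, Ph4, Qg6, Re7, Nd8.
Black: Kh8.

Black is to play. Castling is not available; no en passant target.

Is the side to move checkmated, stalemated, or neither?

Black to move; black king on h8.
In check: no.
King squares — g7: attacked by Qg6; h7: attacked by Qg6; g8: attacked by Qg6.
Legal moves for Black: none.
Not in check and no legal moves → stalemate.

stalemate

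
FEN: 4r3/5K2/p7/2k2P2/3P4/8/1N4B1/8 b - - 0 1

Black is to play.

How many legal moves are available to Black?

Black to move; king on c5.
In check: yes, from the white pawn on d4.
Legal moves: Kd6, Kb6, Kb5, Kxd4, Kb4.
Count: 5.

5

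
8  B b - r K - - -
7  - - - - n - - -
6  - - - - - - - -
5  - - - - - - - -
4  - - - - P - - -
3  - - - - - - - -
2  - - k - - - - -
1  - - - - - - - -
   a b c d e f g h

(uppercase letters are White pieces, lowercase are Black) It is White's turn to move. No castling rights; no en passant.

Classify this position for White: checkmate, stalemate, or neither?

White to move; white king on e8.
In check: yes, from the black rook on d8.
King squares — d7: attacked by Rd8; e7: available; f7: available; d8: available; f8: attacked by Rd8.
Legal moves for White: Kxd8, Kf7, Kxe7.
White is in check but has 3 legal moves → neither.

neither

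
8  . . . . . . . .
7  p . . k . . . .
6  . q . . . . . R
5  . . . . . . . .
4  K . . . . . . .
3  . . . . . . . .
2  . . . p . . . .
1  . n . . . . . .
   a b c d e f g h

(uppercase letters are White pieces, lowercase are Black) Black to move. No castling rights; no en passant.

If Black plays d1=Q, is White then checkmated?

yes

After d1=Q: white king on a4; in check: yes, from the black queen on d1.
King squares — a3: attacked by Nb1; b3: attacked by Qd1; b4: attacked by Qb6; a5: attacked by Qb6; b5: attacked by Qb6.
White has no legal moves → checkmate.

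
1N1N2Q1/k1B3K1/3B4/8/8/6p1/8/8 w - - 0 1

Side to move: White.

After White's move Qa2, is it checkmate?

After Qa2: black king on a7; in check: yes, from the white queen on a2.
King squares — a6: attacked by Qa2; b6: attacked by Bc7; b7: attacked by Nd8; a8: attacked by Qa2; b8: attacked by Bc7.
Black has no legal moves → checkmate.

yes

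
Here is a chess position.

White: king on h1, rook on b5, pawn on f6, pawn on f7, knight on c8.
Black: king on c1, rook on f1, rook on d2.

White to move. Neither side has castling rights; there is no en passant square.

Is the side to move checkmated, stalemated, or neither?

checkmate

White to move; white king on h1.
In check: yes, from the black rook on f1.
King squares — g1: attacked by Rf1; g2: attacked by Rd2; h2: attacked by Rd2.
Legal moves for White: none.
In check with no legal moves → checkmate.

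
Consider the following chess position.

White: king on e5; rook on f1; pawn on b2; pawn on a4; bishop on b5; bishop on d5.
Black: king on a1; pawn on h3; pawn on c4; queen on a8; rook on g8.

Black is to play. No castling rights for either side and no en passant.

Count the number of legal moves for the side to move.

2

Black to move; king on a1.
In check: yes, from the white rook on f1.
Legal moves: Kxb2, Ka2.
Count: 2.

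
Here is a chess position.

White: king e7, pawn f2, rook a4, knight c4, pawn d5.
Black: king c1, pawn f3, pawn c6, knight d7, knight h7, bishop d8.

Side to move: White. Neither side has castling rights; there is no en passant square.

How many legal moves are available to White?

White to move; king on e7.
In check: yes, from the black bishop on d8.
Legal moves: Ke8, Kxd8, Kf7, Kxd7, Ke6, Kd6.
Count: 6.

6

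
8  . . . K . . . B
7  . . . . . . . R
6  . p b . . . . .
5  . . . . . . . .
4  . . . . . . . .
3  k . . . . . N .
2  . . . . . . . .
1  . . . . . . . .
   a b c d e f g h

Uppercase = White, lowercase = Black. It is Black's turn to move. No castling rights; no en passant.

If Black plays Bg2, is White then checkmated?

no

After Bg2: white king on d8; in check: no.
White is not in check, so this cannot be checkmate.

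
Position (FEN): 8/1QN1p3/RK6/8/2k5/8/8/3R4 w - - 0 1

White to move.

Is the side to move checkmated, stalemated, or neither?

neither

White to move; white king on b6.
In check: no.
Legal moves for White include: Ne8, Na8, Ne6, Nd5, Nb5, Qc8, Qb8, Qa8, Qa7, Qc6+, Qd5+, Qe4+, Qf3, Qg2, Qh1, Ka7, Kc6, Ka5, ... (list truncated; more exist).
White has legal moves and is not in check → neither.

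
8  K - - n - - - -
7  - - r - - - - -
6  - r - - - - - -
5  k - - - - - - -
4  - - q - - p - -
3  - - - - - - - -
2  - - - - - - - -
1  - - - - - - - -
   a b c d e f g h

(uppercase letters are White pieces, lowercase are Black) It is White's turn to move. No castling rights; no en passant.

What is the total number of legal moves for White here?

0

White to move; king on a8.
In check: no.
Legal moves: none.
Count: 0.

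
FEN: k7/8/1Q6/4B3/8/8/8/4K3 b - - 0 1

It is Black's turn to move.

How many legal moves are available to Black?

0

Black to move; king on a8.
In check: no.
Legal moves: none.
Count: 0.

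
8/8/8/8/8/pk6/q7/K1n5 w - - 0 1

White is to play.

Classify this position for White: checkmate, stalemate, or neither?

White to move; white king on a1.
In check: yes, from the black queen on a2.
King squares — b1: attacked by Qa2; a2: attacked by Nc1; b2: attacked by Qa2.
Legal moves for White: none.
In check with no legal moves → checkmate.

checkmate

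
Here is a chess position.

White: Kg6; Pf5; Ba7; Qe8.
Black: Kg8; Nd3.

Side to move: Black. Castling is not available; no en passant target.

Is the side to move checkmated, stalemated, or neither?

checkmate

Black to move; black king on g8.
In check: yes, from the white queen on e8.
King squares — f7: attacked by Kg6; g7: attacked by Kg6; h7: attacked by Kg6; f8: attacked by Qe8; h8: attacked by Qe8.
Legal moves for Black: none.
In check with no legal moves → checkmate.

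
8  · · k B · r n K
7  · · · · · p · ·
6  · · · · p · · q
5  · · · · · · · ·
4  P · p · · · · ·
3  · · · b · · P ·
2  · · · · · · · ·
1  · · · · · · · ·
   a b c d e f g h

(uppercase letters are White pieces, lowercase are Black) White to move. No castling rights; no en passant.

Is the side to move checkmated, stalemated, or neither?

checkmate

White to move; white king on h8.
In check: yes, from the black queen on h6.
King squares — g7: attacked by Qh6; h7: attacked by Bd3; g8: attacked by Rf8.
Legal moves for White: none.
In check with no legal moves → checkmate.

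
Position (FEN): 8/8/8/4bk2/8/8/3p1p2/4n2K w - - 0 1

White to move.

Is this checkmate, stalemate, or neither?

stalemate

White to move; white king on h1.
In check: no.
King squares — g1: attacked by Pf2; g2: attacked by Ne1; h2: attacked by Be5.
Legal moves for White: none.
Not in check and no legal moves → stalemate.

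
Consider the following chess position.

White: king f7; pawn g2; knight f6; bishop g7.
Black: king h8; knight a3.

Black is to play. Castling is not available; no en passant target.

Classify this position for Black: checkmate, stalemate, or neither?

checkmate

Black to move; black king on h8.
In check: yes, from the white bishop on g7.
King squares — g7: attacked by Kf7; h7: attacked by Nf6; g8: attacked by Nf6.
Legal moves for Black: none.
In check with no legal moves → checkmate.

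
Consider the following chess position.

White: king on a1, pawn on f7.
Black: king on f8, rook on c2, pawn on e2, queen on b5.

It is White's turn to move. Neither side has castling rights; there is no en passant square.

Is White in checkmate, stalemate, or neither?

stalemate

White to move; white king on a1.
In check: no.
King squares — b1: attacked by Qb5; a2: attacked by Rc2; b2: attacked by Rc2.
Legal moves for White: none.
Not in check and no legal moves → stalemate.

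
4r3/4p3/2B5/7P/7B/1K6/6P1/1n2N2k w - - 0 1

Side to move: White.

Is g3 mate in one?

After g3: black king on h1; in check: yes, from the white bishop on c6.
Black has 2 legal replies: Kh2, Kg1.
In check but a legal move exists → not checkmate.

no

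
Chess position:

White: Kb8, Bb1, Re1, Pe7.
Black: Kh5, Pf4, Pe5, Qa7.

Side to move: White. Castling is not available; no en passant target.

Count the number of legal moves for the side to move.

White to move; king on b8.
In check: yes, from the black queen on a7.
Legal moves: Kc8, Kxa7.
Count: 2.

2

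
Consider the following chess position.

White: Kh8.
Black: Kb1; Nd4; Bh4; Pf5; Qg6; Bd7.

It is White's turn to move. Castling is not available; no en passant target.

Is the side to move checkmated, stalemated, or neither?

White to move; white king on h8.
In check: no.
King squares — g7: attacked by Qg6; h7: attacked by Qg6; g8: attacked by Qg6.
Legal moves for White: none.
Not in check and no legal moves → stalemate.

stalemate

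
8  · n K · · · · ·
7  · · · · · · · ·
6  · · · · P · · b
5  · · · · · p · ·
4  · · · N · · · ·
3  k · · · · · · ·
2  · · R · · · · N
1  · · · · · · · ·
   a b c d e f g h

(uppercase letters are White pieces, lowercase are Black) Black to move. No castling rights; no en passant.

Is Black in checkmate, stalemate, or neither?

neither

Black to move; black king on a3.
In check: no.
Legal moves for Black: Nd7, Nc6, Na6, Bf8, Bg7, Bg5, Bf4, Be3, Bd2, Bc1, Kb4, Ka4, f4.
Black has 13 legal moves and is not in check → neither.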